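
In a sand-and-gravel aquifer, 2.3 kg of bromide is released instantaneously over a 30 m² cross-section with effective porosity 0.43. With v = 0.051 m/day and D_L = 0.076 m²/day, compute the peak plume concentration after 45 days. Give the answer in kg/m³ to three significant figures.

0.0272 kg/m³

The peak of an instantaneous 1D plume sits at x = vt; there the Gaussian factor is 1 and C_max = M/(n_e·A·√(4πDt)), where n_e·A is the pore area the mass is dissolved in.
√(4πDt) = √(4π × 0.076 × 45) = 6.556 m, so C_max = 2.3/(0.43 × 30 × 6.556) = 0.0272 kg/m³.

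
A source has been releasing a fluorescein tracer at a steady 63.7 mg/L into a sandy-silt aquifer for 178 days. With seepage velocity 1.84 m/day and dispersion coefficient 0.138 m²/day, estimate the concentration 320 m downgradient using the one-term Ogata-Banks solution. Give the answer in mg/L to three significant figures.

54.7 mg/L

For a continuous step input, C/C₀ ≈ ½·erfc((x−vt)/(2√(Dt))).
vt = 1.84 × 178 = 327.52 m and 2√(Dt) = 2√(0.138 × 178) = 9.912 m.
Argument (x−vt)/(2√(Dt)) = (320 − 327.52)/9.912 = -0.7587; ½·erfc(-0.7587) = 0.8584.
C = 63.7 × 0.8584 = 54.7 mg/L.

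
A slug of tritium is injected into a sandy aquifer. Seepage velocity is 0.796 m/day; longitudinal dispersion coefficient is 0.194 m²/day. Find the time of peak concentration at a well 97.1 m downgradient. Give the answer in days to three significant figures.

For the 1D instantaneous-source solution, setting ∂C/∂t = 0 at fixed x gives v²t² + 2Dt − x² = 0, so t = (√(D² + v²x²) − D)/v².
√(D² + v²x²) = √(0.194² + 0.796² × 97.1²) = 77.29; v² = 0.633616.
t = (77.29 − 0.194)/0.633616 = 122 days (vs. the pure-advection estimate x/v = 122 d).

122 days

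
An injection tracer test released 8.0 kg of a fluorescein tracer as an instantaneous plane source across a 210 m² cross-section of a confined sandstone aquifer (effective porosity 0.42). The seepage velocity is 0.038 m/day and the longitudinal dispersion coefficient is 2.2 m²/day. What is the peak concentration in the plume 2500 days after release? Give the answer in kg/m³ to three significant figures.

The peak of an instantaneous 1D plume sits at x = vt; there the Gaussian factor is 1 and C_max = M/(n_e·A·√(4πDt)), where n_e·A is the pore area the mass is dissolved in.
√(4πDt) = √(4π × 2.2 × 2500) = 262.9 m, so C_max = 8.0/(0.42 × 210 × 262.9) = 0.000345 kg/m³.

0.000345 kg/m³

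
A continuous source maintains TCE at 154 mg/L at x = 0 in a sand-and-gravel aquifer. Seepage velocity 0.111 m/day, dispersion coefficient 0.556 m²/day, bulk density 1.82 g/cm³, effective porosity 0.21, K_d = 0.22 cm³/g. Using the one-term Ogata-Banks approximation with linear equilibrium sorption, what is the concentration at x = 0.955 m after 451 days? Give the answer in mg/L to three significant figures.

137 mg/L

Retardation factor R = 1 + ρ_b·K_d/n = 1 + 1.82 × 0.22/0.21 = 2.907.
Sorption retards both mechanisms: v_R = v/R = 0.03818 m/day, D_R = D/R = 0.1913 m²/day.
v_R·t = 0.03818 × 451 = 17.21918 m; 2√(D_R t) = 18.58 m; argument = (0.955 − 17.21918)/18.58 = -0.8754.
C = C₀ × ½·erfc(-0.8754) = 154 × 0.8921 = 137 mg/L.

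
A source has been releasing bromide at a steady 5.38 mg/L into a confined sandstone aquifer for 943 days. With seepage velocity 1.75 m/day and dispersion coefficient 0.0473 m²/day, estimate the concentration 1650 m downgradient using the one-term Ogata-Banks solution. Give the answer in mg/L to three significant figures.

For a continuous step input, C/C₀ ≈ ½·erfc((x−vt)/(2√(Dt))).
vt = 1.75 × 943 = 1650.25 m and 2√(Dt) = 2√(0.0473 × 943) = 13.36 m.
Argument (x−vt)/(2√(Dt)) = (1650 − 1650.25)/13.36 = -0.01871; ½·erfc(-0.01871) = 0.5106.
C = 5.38 × 0.5106 = 2.75 mg/L.

2.75 mg/L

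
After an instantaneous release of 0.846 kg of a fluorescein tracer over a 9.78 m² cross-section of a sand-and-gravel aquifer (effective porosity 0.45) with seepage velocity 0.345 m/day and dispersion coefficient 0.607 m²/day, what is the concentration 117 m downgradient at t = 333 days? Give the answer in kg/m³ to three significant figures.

0.00379 kg/m³

For an instantaneous plane source, C(x,t) = M/(n_e·A·√(4πDt)) · exp(−(x−vt)²/(4Dt)), with n_e·A the pore (flow) area.
Plume center vt = 0.345 × 333 = 114.885 m, so the well at 117 m is 2.115 m downgradient of the peak.
√(4πDt) = 50.40 m, giving peak height M/(n_e·A·√(4πDt)) = 0.846/(0.45 × 9.78 × 50.40) = 0.003814 kg/m³.
(x−vt)²/(4Dt) = (2.115)²/(4 × 0.607 × 333) = 0.005533; exp(−0.005533) = 0.9945.
C = 0.003814 × 0.9945 = 0.00379 kg/m³.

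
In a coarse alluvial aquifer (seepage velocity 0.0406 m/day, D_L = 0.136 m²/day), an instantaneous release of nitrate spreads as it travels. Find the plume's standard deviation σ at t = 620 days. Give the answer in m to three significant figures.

13.0 m

Dispersive spreading gives a Gaussian with σ² = 2Dt; advection only shifts the center.
σ = √(2 × 0.136 × 620) = 13.0 m.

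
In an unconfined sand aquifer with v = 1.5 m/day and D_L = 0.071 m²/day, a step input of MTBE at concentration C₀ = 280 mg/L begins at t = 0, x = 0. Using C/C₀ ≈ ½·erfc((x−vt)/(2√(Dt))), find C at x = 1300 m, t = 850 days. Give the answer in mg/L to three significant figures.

For a continuous step input, C/C₀ ≈ ½·erfc((x−vt)/(2√(Dt))).
vt = 1.5 × 850 = 1275 m and 2√(Dt) = 2√(0.071 × 850) = 15.54 m.
Argument (x−vt)/(2√(Dt)) = (1300 − 1275)/15.54 = 1.609; ½·erfc(1.609) = 0.01144.
C = 280 × 0.01144 = 3.20 mg/L.

3.20 mg/L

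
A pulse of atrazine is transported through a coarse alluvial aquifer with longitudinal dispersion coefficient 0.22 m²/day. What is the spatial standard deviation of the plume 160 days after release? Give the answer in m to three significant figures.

8.39 m

Dispersive spreading gives a Gaussian with σ² = 2Dt; advection only shifts the center.
σ = √(2 × 0.22 × 160) = 8.39 m.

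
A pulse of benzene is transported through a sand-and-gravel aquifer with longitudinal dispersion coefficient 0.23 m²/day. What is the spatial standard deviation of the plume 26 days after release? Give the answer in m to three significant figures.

3.46 m

Dispersive spreading gives a Gaussian with σ² = 2Dt; advection only shifts the center.
σ = √(2 × 0.23 × 26) = 3.46 m.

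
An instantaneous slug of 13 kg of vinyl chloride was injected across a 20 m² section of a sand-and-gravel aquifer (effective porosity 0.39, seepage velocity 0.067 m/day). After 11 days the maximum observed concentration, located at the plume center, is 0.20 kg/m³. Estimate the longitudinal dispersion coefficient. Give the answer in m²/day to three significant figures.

At the plume center C_max = M/(n_e·A·√(4πDt)), so D = M²/(4πt·(n_e·A·C_max)²).
n_e·A·C_max = 0.39 × 20 × 0.20 = 1.560 kg/m.
D = 13²/(4π × 11 × 1.560²) = 0.502 m²/day.

0.502 m²/day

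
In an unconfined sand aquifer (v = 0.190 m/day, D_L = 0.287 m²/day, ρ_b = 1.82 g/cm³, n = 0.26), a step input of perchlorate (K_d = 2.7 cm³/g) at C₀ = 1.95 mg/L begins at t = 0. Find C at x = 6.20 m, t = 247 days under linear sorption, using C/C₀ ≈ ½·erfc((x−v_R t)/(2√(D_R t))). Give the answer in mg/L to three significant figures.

Retardation factor R = 1 + ρ_b·K_d/n = 1 + 1.82 × 2.7/0.26 = 19.90.
Sorption retards both mechanisms: v_R = v/R = 0.009548 m/day, D_R = D/R = 0.01442 m²/day.
v_R·t = 0.009548 × 247 = 2.358356 m; 2√(D_R t) = 3.775 m; argument = (6.20 − 2.358356)/3.775 = 1.018.
C = C₀ × ½·erfc(1.018) = 1.95 × 0.07498 = 0.146 mg/L.

0.146 mg/L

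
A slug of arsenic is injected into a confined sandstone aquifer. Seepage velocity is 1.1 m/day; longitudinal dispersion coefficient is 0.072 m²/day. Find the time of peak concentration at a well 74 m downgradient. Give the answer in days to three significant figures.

For the 1D instantaneous-source solution, setting ∂C/∂t = 0 at fixed x gives v²t² + 2Dt − x² = 0, so t = (√(D² + v²x²) − D)/v².
√(D² + v²x²) = √(0.072² + 1.1² × 74²) = 81.40; v² = 1.21.
t = (81.40 − 0.072)/1.21 = 67.2 days (vs. the pure-advection estimate x/v = 67.3 d).

67.2 days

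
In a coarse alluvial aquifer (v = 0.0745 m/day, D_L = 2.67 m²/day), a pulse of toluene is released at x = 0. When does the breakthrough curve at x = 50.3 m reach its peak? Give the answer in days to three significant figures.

348 days

For the 1D instantaneous-source solution, setting ∂C/∂t = 0 at fixed x gives v²t² + 2Dt − x² = 0, so t = (√(D² + v²x²) − D)/v².
√(D² + v²x²) = √(2.67² + 0.0745² × 50.3²) = 4.601; v² = 0.00555025.
t = (4.601 − 2.67)/0.00555025 = 348 days (vs. the pure-advection estimate x/v = 675 d).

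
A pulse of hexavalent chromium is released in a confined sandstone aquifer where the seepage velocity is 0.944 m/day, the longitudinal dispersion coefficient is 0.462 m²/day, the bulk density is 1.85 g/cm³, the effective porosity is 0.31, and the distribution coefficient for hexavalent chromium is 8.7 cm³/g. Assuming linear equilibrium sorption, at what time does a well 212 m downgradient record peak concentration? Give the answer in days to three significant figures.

11900 days

Retardation factor R = 1 + ρ_b·K_d/n = 1 + 1.85 × 8.7/0.31 = 52.92.
Sorption retards both mechanisms: v_R = v/R = 0.01784 m/day, D_R = D/R = 0.008730 m²/day.
Peak time from v_R²t² + 2D_R t − x² = 0: t = (√(D_R² + v_R²x²) − D_R)/v_R².
√(D_R² + v_R²x²) = √(0.008730² + 0.01784² × 212²) = 3.782; v_R² = 0.0003183.
t = (3.782 − 0.008730)/0.0003183 = 11900 days.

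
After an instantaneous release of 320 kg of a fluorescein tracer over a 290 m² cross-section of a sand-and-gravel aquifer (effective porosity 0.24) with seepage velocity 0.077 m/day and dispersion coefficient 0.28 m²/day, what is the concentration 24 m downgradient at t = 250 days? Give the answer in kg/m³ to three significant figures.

0.143 kg/m³

For an instantaneous plane source, C(x,t) = M/(n_e·A·√(4πDt)) · exp(−(x−vt)²/(4Dt)), with n_e·A the pore (flow) area.
Plume center vt = 0.077 × 250 = 19.25 m, so the well at 24 m is 4.75 m downgradient of the peak.
√(4πDt) = 29.66 m, giving peak height M/(n_e·A·√(4πDt)) = 320/(0.24 × 290 × 29.66) = 0.1550 kg/m³.
(x−vt)²/(4Dt) = (4.75)²/(4 × 0.28 × 250) = 0.08058; exp(−0.08058) = 0.9226.
C = 0.1550 × 0.9226 = 0.143 kg/m³.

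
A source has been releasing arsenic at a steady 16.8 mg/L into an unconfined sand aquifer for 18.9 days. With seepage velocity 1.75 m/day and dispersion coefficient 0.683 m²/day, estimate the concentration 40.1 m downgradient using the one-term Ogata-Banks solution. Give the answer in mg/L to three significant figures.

1.40 mg/L

For a continuous step input, C/C₀ ≈ ½·erfc((x−vt)/(2√(Dt))).
vt = 1.75 × 18.9 = 33.075 m and 2√(Dt) = 2√(0.683 × 18.9) = 7.186 m.
Argument (x−vt)/(2√(Dt)) = (40.1 − 33.075)/7.186 = 0.9776; ½·erfc(0.9776) = 0.08340.
C = 16.8 × 0.08340 = 1.40 mg/L.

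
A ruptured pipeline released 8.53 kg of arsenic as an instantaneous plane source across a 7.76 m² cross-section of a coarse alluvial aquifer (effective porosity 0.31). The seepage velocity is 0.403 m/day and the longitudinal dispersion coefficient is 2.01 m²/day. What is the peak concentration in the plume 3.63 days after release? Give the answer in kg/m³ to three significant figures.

0.370 kg/m³

The peak of an instantaneous 1D plume sits at x = vt; there the Gaussian factor is 1 and C_max = M/(n_e·A·√(4πDt)), where n_e·A is the pore area the mass is dissolved in.
√(4πDt) = √(4π × 2.01 × 3.63) = 9.575 m, so C_max = 8.53/(0.31 × 7.76 × 9.575) = 0.370 kg/m³.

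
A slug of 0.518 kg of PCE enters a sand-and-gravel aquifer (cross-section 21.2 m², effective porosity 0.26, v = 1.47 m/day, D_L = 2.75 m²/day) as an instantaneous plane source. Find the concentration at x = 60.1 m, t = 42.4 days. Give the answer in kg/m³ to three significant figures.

0.00243 kg/m³

For an instantaneous plane source, C(x,t) = M/(n_e·A·√(4πDt)) · exp(−(x−vt)²/(4Dt)), with n_e·A the pore (flow) area.
Plume center vt = 1.47 × 42.4 = 62.328 m, so the well at 60.1 m is 2.228 m upgradient of the peak.
√(4πDt) = 38.28 m, giving peak height M/(n_e·A·√(4πDt)) = 0.518/(0.26 × 21.2 × 38.28) = 0.002455 kg/m³.
(x−vt)²/(4Dt) = (-2.228)²/(4 × 2.75 × 42.4) = 0.01064; exp(−0.01064) = 0.9894.
C = 0.002455 × 0.9894 = 0.00243 kg/m³.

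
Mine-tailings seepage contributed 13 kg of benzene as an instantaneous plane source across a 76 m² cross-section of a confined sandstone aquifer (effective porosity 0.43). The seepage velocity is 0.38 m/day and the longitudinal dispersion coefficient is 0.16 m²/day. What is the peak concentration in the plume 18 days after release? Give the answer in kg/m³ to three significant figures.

The peak of an instantaneous 1D plume sits at x = vt; there the Gaussian factor is 1 and C_max = M/(n_e·A·√(4πDt)), where n_e·A is the pore area the mass is dissolved in.
√(4πDt) = √(4π × 0.16 × 18) = 6.016 m, so C_max = 13/(0.43 × 76 × 6.016) = 0.0661 kg/m³.

0.0661 kg/m³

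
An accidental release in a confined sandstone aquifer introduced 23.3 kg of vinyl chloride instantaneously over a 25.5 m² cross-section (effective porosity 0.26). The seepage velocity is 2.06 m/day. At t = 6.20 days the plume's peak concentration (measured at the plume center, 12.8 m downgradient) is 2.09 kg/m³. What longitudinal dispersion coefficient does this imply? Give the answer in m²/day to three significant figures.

At the plume center C_max = M/(n_e·A·√(4πDt)), so D = M²/(4πt·(n_e·A·C_max)²).
n_e·A·C_max = 0.26 × 25.5 × 2.09 = 13.86 kg/m.
D = 23.3²/(4π × 6.20 × 13.86²) = 0.0363 m²/day.

0.0363 m²/day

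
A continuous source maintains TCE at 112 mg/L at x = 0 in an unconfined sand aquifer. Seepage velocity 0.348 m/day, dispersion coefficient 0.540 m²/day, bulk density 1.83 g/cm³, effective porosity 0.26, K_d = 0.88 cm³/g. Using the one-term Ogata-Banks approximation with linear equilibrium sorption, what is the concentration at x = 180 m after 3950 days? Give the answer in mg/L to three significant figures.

75.6 mg/L

Retardation factor R = 1 + ρ_b·K_d/n = 1 + 1.83 × 0.88/0.26 = 7.194.
Sorption retards both mechanisms: v_R = v/R = 0.04837 m/day, D_R = D/R = 0.07506 m²/day.
v_R·t = 0.04837 × 3950 = 191.0615 m; 2√(D_R t) = 34.44 m; argument = (180 − 191.0615)/34.44 = -0.3212.
C = C₀ × ½·erfc(-0.3212) = 112 × 0.6752 = 75.6 mg/L.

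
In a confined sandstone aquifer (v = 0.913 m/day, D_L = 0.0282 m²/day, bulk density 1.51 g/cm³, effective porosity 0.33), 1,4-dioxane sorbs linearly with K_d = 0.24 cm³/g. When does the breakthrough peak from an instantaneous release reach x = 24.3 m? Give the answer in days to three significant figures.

Retardation factor R = 1 + ρ_b·K_d/n = 1 + 1.51 × 0.24/0.33 = 2.098.
Sorption retards both mechanisms: v_R = v/R = 0.4352 m/day, D_R = D/R = 0.01344 m²/day.
Peak time from v_R²t² + 2D_R t − x² = 0: t = (√(D_R² + v_R²x²) − D_R)/v_R².
√(D_R² + v_R²x²) = √(0.01344² + 0.4352² × 24.3²) = 10.58; v_R² = 0.1894.
t = (10.58 − 0.01344)/0.1894 = 55.8 days.

55.8 days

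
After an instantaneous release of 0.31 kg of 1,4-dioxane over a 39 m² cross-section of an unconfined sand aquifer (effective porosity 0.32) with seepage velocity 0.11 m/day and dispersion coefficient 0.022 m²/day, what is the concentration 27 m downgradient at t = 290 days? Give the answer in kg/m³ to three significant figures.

0.00108 kg/m³

For an instantaneous plane source, C(x,t) = M/(n_e·A·√(4πDt)) · exp(−(x−vt)²/(4Dt)), with n_e·A the pore (flow) area.
Plume center vt = 0.11 × 290 = 31.9 m, so the well at 27 m is 4.9 m upgradient of the peak.
√(4πDt) = 8.954 m, giving peak height M/(n_e·A·√(4πDt)) = 0.31/(0.32 × 39 × 8.954) = 0.002774 kg/m³.
(x−vt)²/(4Dt) = (-4.9)²/(4 × 0.022 × 290) = 0.9408; exp(−0.9408) = 0.3903.
C = 0.002774 × 0.3903 = 0.00108 kg/m³.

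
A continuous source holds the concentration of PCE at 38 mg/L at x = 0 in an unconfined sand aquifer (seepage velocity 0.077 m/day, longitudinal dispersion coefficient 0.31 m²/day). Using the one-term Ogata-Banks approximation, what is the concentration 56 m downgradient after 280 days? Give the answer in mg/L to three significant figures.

For a continuous step input, C/C₀ ≈ ½·erfc((x−vt)/(2√(Dt))).
vt = 0.077 × 280 = 21.56 m and 2√(Dt) = 2√(0.31 × 280) = 18.63 m.
Argument (x−vt)/(2√(Dt)) = (56 − 21.56)/18.63 = 1.849; ½·erfc(1.849) = 0.004463.
C = 38 × 0.004463 = 0.170 mg/L.

0.170 mg/L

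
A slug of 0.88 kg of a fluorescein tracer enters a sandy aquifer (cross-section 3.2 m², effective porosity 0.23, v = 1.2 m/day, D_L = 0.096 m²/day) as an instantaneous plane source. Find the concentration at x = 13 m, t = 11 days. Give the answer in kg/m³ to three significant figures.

For an instantaneous plane source, C(x,t) = M/(n_e·A·√(4πDt)) · exp(−(x−vt)²/(4Dt)), with n_e·A the pore (flow) area.
Plume center vt = 1.2 × 11 = 13.2 m, so the well at 13 m is 0.2 m upgradient of the peak.
√(4πDt) = 3.643 m, giving peak height M/(n_e·A·√(4πDt)) = 0.88/(0.23 × 3.2 × 3.643) = 0.3282 kg/m³.
(x−vt)²/(4Dt) = (-0.2)²/(4 × 0.096 × 11) = 0.009470; exp(−0.009470) = 0.9906.
C = 0.3282 × 0.9906 = 0.325 kg/m³.

0.325 kg/m³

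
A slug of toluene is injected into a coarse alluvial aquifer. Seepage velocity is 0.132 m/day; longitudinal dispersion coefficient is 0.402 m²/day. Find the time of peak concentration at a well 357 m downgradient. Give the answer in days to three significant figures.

For the 1D instantaneous-source solution, setting ∂C/∂t = 0 at fixed x gives v²t² + 2Dt − x² = 0, so t = (√(D² + v²x²) − D)/v².
√(D² + v²x²) = √(0.402² + 0.132² × 357²) = 47.13; v² = 0.017424.
t = (47.13 − 0.402)/0.017424 = 2680 days (vs. the pure-advection estimate x/v = 2700 d).

2680 days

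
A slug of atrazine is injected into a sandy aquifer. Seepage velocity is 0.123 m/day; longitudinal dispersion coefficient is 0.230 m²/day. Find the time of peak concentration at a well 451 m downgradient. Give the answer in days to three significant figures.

3650 days

For the 1D instantaneous-source solution, setting ∂C/∂t = 0 at fixed x gives v²t² + 2Dt − x² = 0, so t = (√(D² + v²x²) − D)/v².
√(D² + v²x²) = √(0.230² + 0.123² × 451²) = 55.47; v² = 0.015129.
t = (55.47 − 0.230)/0.015129 = 3650 days (vs. the pure-advection estimate x/v = 3670 d).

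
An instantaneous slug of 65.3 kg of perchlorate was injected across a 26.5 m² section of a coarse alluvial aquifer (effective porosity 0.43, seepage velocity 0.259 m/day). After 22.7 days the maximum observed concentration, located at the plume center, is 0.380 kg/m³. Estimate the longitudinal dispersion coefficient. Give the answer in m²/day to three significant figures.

0.797 m²/day

At the plume center C_max = M/(n_e·A·√(4πDt)), so D = M²/(4πt·(n_e·A·C_max)²).
n_e·A·C_max = 0.43 × 26.5 × 0.380 = 4.330 kg/m.
D = 65.3²/(4π × 22.7 × 4.330²) = 0.797 m²/day.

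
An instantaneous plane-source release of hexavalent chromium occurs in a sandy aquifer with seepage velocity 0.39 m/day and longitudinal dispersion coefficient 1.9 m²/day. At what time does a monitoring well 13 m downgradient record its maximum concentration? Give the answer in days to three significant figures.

For the 1D instantaneous-source solution, setting ∂C/∂t = 0 at fixed x gives v²t² + 2Dt − x² = 0, so t = (√(D² + v²x²) − D)/v².
√(D² + v²x²) = √(1.9² + 0.39² × 13²) = 5.414; v² = 0.1521.
t = (5.414 − 1.9)/0.1521 = 23.1 days (vs. the pure-advection estimate x/v = 33.3 d).

23.1 days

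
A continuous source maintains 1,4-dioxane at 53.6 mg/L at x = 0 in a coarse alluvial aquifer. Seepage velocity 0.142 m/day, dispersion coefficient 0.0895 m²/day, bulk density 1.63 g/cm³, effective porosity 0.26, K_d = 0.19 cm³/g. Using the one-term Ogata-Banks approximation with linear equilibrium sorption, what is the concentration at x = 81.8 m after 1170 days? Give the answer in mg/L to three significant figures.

Retardation factor R = 1 + ρ_b·K_d/n = 1 + 1.63 × 0.19/0.26 = 2.191.
Sorption retards both mechanisms: v_R = v/R = 0.06481 m/day, D_R = D/R = 0.04085 m²/day.
v_R·t = 0.06481 × 1170 = 75.8277 m; 2√(D_R t) = 13.83 m; argument = (81.8 − 75.8277)/13.83 = 0.4318.
C = C₀ × ½·erfc(0.4318) = 53.6 × 0.2707 = 14.5 mg/L.

14.5 mg/L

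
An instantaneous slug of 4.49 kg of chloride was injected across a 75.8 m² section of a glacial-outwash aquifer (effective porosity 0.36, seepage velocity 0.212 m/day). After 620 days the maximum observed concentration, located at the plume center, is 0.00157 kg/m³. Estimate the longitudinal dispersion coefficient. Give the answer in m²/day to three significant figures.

1.41 m²/day

At the plume center C_max = M/(n_e·A·√(4πDt)), so D = M²/(4πt·(n_e·A·C_max)²).
n_e·A·C_max = 0.36 × 75.8 × 0.00157 = 0.04284 kg/m.
D = 4.49²/(4π × 620 × 0.04284²) = 1.41 m²/day.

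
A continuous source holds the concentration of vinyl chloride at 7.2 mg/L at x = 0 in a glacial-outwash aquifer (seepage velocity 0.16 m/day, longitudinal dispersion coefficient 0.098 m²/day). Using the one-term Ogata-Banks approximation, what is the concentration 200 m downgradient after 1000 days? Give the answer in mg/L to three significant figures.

0.0154 mg/L

For a continuous step input, C/C₀ ≈ ½·erfc((x−vt)/(2√(Dt))).
vt = 0.16 × 1000 = 160 m and 2√(Dt) = 2√(0.098 × 1000) = 19.80 m.
Argument (x−vt)/(2√(Dt)) = (200 − 160)/19.80 = 2.020; ½·erfc(2.020) = 0.002140.
C = 7.2 × 0.002140 = 0.0154 mg/L.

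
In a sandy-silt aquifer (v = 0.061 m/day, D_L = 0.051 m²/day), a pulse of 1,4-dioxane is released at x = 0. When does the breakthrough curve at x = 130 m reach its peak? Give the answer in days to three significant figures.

For the 1D instantaneous-source solution, setting ∂C/∂t = 0 at fixed x gives v²t² + 2Dt − x² = 0, so t = (√(D² + v²x²) − D)/v².
√(D² + v²x²) = √(0.051² + 0.061² × 130²) = 7.930; v² = 0.003721.
t = (7.930 − 0.051)/0.003721 = 2120 days (vs. the pure-advection estimate x/v = 2130 d).

2120 days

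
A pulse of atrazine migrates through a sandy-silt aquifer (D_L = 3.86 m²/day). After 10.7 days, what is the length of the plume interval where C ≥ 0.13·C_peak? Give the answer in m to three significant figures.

The plume is Gaussian with σ = √(2Dt) = √(2 × 3.86 × 10.7) = 9.089 m.
C/C_peak = exp(−Δx²/(2σ²)) = 0.13 ⇒ Δx = σ·√(−2 ln 0.13) = 9.089 × 2.020 = 18.36 m.
Width = 2Δx = 36.7 m.

36.7 m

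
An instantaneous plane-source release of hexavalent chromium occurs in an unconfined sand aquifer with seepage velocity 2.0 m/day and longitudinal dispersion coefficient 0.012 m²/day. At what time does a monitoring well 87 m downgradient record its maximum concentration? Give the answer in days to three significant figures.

43.5 days

For the 1D instantaneous-source solution, setting ∂C/∂t = 0 at fixed x gives v²t² + 2Dt − x² = 0, so t = (√(D² + v²x²) − D)/v².
√(D² + v²x²) = √(0.012² + 2.0² × 87²) = 174.0; v² = 4.
t = (174.0 − 0.012)/4 = 43.5 days (vs. the pure-advection estimate x/v = 43.5 d).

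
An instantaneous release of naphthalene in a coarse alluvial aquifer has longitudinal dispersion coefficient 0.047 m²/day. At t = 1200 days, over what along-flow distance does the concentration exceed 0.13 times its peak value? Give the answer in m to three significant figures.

42.9 m

The plume is Gaussian with σ = √(2Dt) = √(2 × 0.047 × 1200) = 10.62 m.
C/C_peak = exp(−Δx²/(2σ²)) = 0.13 ⇒ Δx = σ·√(−2 ln 0.13) = 10.62 × 2.020 = 21.45 m.
Width = 2Δx = 42.9 m.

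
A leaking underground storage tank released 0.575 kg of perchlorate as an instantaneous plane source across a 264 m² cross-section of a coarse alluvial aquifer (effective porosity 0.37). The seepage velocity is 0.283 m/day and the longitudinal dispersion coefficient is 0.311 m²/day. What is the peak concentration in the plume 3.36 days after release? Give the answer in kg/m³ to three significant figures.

0.00162 kg/m³

The peak of an instantaneous 1D plume sits at x = vt; there the Gaussian factor is 1 and C_max = M/(n_e·A·√(4πDt)), where n_e·A is the pore area the mass is dissolved in.
√(4πDt) = √(4π × 0.311 × 3.36) = 3.624 m, so C_max = 0.575/(0.37 × 264 × 3.624) = 0.00162 kg/m³.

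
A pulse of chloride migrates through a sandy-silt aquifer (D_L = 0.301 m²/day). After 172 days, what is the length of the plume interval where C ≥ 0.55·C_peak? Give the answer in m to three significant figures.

The plume is Gaussian with σ = √(2Dt) = √(2 × 0.301 × 172) = 10.18 m.
C/C_peak = exp(−Δx²/(2σ²)) = 0.55 ⇒ Δx = σ·√(−2 ln 0.55) = 10.18 × 1.093 = 11.13 m.
Width = 2Δx = 22.3 m.

22.3 m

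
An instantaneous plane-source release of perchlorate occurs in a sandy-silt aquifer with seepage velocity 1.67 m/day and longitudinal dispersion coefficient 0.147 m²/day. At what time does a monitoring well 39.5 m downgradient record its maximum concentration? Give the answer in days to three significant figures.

For the 1D instantaneous-source solution, setting ∂C/∂t = 0 at fixed x gives v²t² + 2Dt − x² = 0, so t = (√(D² + v²x²) − D)/v².
√(D² + v²x²) = √(0.147² + 1.67² × 39.5²) = 65.97; v² = 2.7889.
t = (65.97 − 0.147)/2.7889 = 23.6 days (vs. the pure-advection estimate x/v = 23.7 d).

23.6 days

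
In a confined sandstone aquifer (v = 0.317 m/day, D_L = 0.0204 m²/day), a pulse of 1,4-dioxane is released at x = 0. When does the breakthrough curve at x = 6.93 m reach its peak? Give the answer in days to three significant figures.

21.7 days

For the 1D instantaneous-source solution, setting ∂C/∂t = 0 at fixed x gives v²t² + 2Dt − x² = 0, so t = (√(D² + v²x²) − D)/v².
√(D² + v²x²) = √(0.0204² + 0.317² × 6.93²) = 2.197; v² = 0.100489.
t = (2.197 − 0.0204)/0.100489 = 21.7 days (vs. the pure-advection estimate x/v = 21.9 d).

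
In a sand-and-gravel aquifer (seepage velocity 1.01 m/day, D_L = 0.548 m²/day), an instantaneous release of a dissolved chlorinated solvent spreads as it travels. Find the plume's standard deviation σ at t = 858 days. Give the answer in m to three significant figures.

30.7 m

Dispersive spreading gives a Gaussian with σ² = 2Dt; advection only shifts the center.
σ = √(2 × 0.548 × 858) = 30.7 m.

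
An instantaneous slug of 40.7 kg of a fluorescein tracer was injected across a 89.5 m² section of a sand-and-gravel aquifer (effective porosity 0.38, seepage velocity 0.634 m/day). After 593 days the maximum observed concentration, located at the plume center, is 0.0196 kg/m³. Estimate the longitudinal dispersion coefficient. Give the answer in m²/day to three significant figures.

At the plume center C_max = M/(n_e·A·√(4πDt)), so D = M²/(4πt·(n_e·A·C_max)²).
n_e·A·C_max = 0.38 × 89.5 × 0.0196 = 0.6666 kg/m.
D = 40.7²/(4π × 593 × 0.6666²) = 0.500 m²/day.

0.500 m²/day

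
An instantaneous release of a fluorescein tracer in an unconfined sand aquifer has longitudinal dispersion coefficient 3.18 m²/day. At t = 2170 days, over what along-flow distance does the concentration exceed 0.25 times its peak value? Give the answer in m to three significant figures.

The plume is Gaussian with σ = √(2Dt) = √(2 × 3.18 × 2170) = 117.5 m.
C/C_peak = exp(−Δx²/(2σ²)) = 0.25 ⇒ Δx = σ·√(−2 ln 0.25) = 117.5 × 1.665 = 195.6 m.
Width = 2Δx = 391 m.

391 m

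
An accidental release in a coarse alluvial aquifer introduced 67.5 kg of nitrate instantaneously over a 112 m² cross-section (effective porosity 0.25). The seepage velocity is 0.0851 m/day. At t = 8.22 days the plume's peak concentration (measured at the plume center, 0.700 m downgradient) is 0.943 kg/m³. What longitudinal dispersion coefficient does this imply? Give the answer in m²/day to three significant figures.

At the plume center C_max = M/(n_e·A·√(4πDt)), so D = M²/(4πt·(n_e·A·C_max)²).
n_e·A·C_max = 0.25 × 112 × 0.943 = 26.40 kg/m.
D = 67.5²/(4π × 8.22 × 26.40²) = 0.0633 m²/day.

0.0633 m²/day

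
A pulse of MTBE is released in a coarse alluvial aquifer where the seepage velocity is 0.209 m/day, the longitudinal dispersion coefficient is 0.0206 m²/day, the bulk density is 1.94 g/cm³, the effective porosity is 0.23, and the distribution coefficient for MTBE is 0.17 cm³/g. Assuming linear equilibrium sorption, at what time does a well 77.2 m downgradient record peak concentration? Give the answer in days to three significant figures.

Retardation factor R = 1 + ρ_b·K_d/n = 1 + 1.94 × 0.17/0.23 = 2.434.
Sorption retards both mechanisms: v_R = v/R = 0.08587 m/day, D_R = D/R = 0.008463 m²/day.
Peak time from v_R²t² + 2D_R t − x² = 0: t = (√(D_R² + v_R²x²) − D_R)/v_R².
√(D_R² + v_R²x²) = √(0.008463² + 0.08587² × 77.2²) = 6.629; v_R² = 0.007374.
t = (6.629 − 0.008463)/0.007374 = 898 days.

898 days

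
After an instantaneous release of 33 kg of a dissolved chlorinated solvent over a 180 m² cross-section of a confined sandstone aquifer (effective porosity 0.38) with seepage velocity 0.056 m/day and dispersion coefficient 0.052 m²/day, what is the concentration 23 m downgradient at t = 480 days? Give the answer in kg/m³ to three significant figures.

For an instantaneous plane source, C(x,t) = M/(n_e·A·√(4πDt)) · exp(−(x−vt)²/(4Dt)), with n_e·A the pore (flow) area.
Plume center vt = 0.056 × 480 = 26.88 m, so the well at 23 m is 3.88 m upgradient of the peak.
√(4πDt) = 17.71 m, giving peak height M/(n_e·A·√(4πDt)) = 33/(0.38 × 180 × 17.71) = 0.02724 kg/m³.
(x−vt)²/(4Dt) = (-3.88)²/(4 × 0.052 × 480) = 0.1508; exp(−0.1508) = 0.8600.
C = 0.02724 × 0.8600 = 0.0234 kg/m³.

0.0234 kg/m³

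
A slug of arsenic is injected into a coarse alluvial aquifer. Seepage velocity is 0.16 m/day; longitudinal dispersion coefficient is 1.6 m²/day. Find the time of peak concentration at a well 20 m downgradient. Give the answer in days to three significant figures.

77.3 days

For the 1D instantaneous-source solution, setting ∂C/∂t = 0 at fixed x gives v²t² + 2Dt − x² = 0, so t = (√(D² + v²x²) − D)/v².
√(D² + v²x²) = √(1.6² + 0.16² × 20²) = 3.578; v² = 0.0256.
t = (3.578 − 1.6)/0.0256 = 77.3 days (vs. the pure-advection estimate x/v = 125 d).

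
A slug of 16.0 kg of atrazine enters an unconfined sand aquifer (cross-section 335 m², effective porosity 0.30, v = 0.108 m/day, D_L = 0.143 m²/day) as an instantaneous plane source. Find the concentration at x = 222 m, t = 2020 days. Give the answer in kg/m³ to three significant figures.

0.00261 kg/m³

For an instantaneous plane source, C(x,t) = M/(n_e·A·√(4πDt)) · exp(−(x−vt)²/(4Dt)), with n_e·A the pore (flow) area.
Plume center vt = 0.108 × 2020 = 218.16 m, so the well at 222 m is 3.84 m downgradient of the peak.
√(4πDt) = 60.25 m, giving peak height M/(n_e·A·√(4πDt)) = 16.0/(0.30 × 335 × 60.25) = 0.002642 kg/m³.
(x−vt)²/(4Dt) = (3.84)²/(4 × 0.143 × 2020) = 0.01276; exp(−0.01276) = 0.9873.
C = 0.002642 × 0.9873 = 0.00261 kg/m³.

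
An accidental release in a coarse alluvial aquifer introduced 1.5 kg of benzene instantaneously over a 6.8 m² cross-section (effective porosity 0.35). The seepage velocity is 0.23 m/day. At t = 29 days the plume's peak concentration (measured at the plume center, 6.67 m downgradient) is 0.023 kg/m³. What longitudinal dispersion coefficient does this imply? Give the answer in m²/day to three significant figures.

At the plume center C_max = M/(n_e·A·√(4πDt)), so D = M²/(4πt·(n_e·A·C_max)²).
n_e·A·C_max = 0.35 × 6.8 × 0.023 = 0.05474 kg/m.
D = 1.5²/(4π × 29 × 0.05474²) = 2.06 m²/day.

2.06 m²/day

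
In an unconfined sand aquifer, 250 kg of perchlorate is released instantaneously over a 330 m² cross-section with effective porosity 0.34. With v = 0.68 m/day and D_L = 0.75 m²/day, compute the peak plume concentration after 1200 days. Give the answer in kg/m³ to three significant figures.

The peak of an instantaneous 1D plume sits at x = vt; there the Gaussian factor is 1 and C_max = M/(n_e·A·√(4πDt)), where n_e·A is the pore area the mass is dissolved in.
√(4πDt) = √(4π × 0.75 × 1200) = 106.3 m, so C_max = 250/(0.34 × 330 × 106.3) = 0.0210 kg/m³.

0.0210 kg/m³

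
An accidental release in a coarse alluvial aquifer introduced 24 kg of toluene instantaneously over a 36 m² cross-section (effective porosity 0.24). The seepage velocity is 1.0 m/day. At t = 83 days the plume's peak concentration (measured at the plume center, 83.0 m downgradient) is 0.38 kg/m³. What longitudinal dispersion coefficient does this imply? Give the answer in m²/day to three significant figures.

0.0512 m²/day

At the plume center C_max = M/(n_e·A·√(4πDt)), so D = M²/(4πt·(n_e·A·C_max)²).
n_e·A·C_max = 0.24 × 36 × 0.38 = 3.283 kg/m.
D = 24²/(4π × 83 × 3.283²) = 0.0512 m²/day.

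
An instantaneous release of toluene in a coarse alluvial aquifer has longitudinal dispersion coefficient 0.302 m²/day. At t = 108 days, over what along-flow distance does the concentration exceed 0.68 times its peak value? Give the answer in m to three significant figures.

14.2 m

The plume is Gaussian with σ = √(2Dt) = √(2 × 0.302 × 108) = 8.077 m.
C/C_peak = exp(−Δx²/(2σ²)) = 0.68 ⇒ Δx = σ·√(−2 ln 0.68) = 8.077 × 0.8783 = 7.094 m.
Width = 2Δx = 14.2 m.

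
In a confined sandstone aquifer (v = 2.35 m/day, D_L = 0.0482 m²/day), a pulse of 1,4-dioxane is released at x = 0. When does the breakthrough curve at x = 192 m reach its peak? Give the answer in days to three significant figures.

81.7 days

For the 1D instantaneous-source solution, setting ∂C/∂t = 0 at fixed x gives v²t² + 2Dt − x² = 0, so t = (√(D² + v²x²) − D)/v².
√(D² + v²x²) = √(0.0482² + 2.35² × 192²) = 451.2; v² = 5.5225.
t = (451.2 − 0.0482)/5.5225 = 81.7 days (vs. the pure-advection estimate x/v = 81.7 d).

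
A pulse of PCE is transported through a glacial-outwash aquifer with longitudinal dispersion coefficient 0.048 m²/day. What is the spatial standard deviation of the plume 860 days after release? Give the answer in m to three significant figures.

Dispersive spreading gives a Gaussian with σ² = 2Dt; advection only shifts the center.
σ = √(2 × 0.048 × 860) = 9.09 m.

9.09 m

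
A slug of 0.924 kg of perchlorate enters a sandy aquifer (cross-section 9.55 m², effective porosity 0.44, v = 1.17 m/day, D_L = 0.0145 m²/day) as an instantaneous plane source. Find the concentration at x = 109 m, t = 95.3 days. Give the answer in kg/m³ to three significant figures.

For an instantaneous plane source, C(x,t) = M/(n_e·A·√(4πDt)) · exp(−(x−vt)²/(4Dt)), with n_e·A the pore (flow) area.
Plume center vt = 1.17 × 95.3 = 111.501 m, so the well at 109 m is 2.501 m upgradient of the peak.
√(4πDt) = 4.167 m, giving peak height M/(n_e·A·√(4πDt)) = 0.924/(0.44 × 9.55 × 4.167) = 0.05277 kg/m³.
(x−vt)²/(4Dt) = (-2.501)²/(4 × 0.0145 × 95.3) = 1.132; exp(−1.132) = 0.3224.
C = 0.05277 × 0.3224 = 0.0170 kg/m³.

0.0170 kg/m³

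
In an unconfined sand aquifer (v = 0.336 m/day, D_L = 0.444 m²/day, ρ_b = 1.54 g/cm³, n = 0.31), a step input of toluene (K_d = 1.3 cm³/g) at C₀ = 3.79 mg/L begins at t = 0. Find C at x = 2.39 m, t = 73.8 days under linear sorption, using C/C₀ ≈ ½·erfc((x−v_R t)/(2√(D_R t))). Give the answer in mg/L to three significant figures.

2.36 mg/L

Retardation factor R = 1 + ρ_b·K_d/n = 1 + 1.54 × 1.3/0.31 = 7.458.
Sorption retards both mechanisms: v_R = v/R = 0.04505 m/day, D_R = D/R = 0.05953 m²/day.
v_R·t = 0.04505 × 73.8 = 3.32469 m; 2√(D_R t) = 4.192 m; argument = (2.39 − 3.32469)/4.192 = -0.2230.
C = C₀ × ½·erfc(-0.2230) = 3.79 × 0.6238 = 2.36 mg/L.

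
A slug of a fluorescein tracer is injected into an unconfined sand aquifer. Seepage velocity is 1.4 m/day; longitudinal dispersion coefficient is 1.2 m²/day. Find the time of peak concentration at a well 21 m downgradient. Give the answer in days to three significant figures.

14.4 days

For the 1D instantaneous-source solution, setting ∂C/∂t = 0 at fixed x gives v²t² + 2Dt − x² = 0, so t = (√(D² + v²x²) − D)/v².
√(D² + v²x²) = √(1.2² + 1.4² × 21²) = 29.42; v² = 1.96.
t = (29.42 − 1.2)/1.96 = 14.4 days (vs. the pure-advection estimate x/v = 15.0 d).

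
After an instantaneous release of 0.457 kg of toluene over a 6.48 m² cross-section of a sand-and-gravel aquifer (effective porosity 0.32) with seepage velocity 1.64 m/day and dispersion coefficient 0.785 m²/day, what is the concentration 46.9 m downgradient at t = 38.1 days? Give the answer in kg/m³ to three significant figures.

For an instantaneous plane source, C(x,t) = M/(n_e·A·√(4πDt)) · exp(−(x−vt)²/(4Dt)), with n_e·A the pore (flow) area.
Plume center vt = 1.64 × 38.1 = 62.484 m, so the well at 46.9 m is 15.584 m upgradient of the peak.
√(4πDt) = 19.39 m, giving peak height M/(n_e·A·√(4πDt)) = 0.457/(0.32 × 6.48 × 19.39) = 0.01137 kg/m³.
(x−vt)²/(4Dt) = (-15.584)²/(4 × 0.785 × 38.1) = 2.030; exp(−2.030) = 0.1313.
C = 0.01137 × 0.1313 = 0.00149 kg/m³.

0.00149 kg/m³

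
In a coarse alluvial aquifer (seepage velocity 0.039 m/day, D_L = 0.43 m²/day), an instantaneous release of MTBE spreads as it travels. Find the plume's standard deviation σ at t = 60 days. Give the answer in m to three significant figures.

Dispersive spreading gives a Gaussian with σ² = 2Dt; advection only shifts the center.
σ = √(2 × 0.43 × 60) = 7.18 m.

7.18 m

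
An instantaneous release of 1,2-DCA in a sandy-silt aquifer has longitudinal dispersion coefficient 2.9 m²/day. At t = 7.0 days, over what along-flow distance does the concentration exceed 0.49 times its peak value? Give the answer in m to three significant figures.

The plume is Gaussian with σ = √(2Dt) = √(2 × 2.9 × 7.0) = 6.372 m.
C/C_peak = exp(−Δx²/(2σ²)) = 0.49 ⇒ Δx = σ·√(−2 ln 0.49) = 6.372 × 1.194 = 7.608 m.
Width = 2Δx = 15.2 m.

15.2 m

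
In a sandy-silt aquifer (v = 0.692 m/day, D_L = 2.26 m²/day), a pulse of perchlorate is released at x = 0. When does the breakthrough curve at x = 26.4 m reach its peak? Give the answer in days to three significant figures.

33.7 days

For the 1D instantaneous-source solution, setting ∂C/∂t = 0 at fixed x gives v²t² + 2Dt − x² = 0, so t = (√(D² + v²x²) − D)/v².
√(D² + v²x²) = √(2.26² + 0.692² × 26.4²) = 18.41; v² = 0.478864.
t = (18.41 − 2.26)/0.478864 = 33.7 days (vs. the pure-advection estimate x/v = 38.2 d).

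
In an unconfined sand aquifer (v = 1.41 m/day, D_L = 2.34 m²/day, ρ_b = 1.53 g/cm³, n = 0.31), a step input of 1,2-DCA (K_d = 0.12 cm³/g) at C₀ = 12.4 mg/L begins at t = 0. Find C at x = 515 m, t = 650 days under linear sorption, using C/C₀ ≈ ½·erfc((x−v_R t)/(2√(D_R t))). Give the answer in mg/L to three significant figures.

11.4 mg/L

Retardation factor R = 1 + ρ_b·K_d/n = 1 + 1.53 × 0.12/0.31 = 1.592.
Sorption retards both mechanisms: v_R = v/R = 0.8857 m/day, D_R = D/R = 1.470 m²/day.
v_R·t = 0.8857 × 650 = 575.705 m; 2√(D_R t) = 61.82 m; argument = (515 − 575.705)/61.82 = -0.9820.
C = C₀ × ½·erfc(-0.9820) = 12.4 × 0.9175 = 11.4 mg/L.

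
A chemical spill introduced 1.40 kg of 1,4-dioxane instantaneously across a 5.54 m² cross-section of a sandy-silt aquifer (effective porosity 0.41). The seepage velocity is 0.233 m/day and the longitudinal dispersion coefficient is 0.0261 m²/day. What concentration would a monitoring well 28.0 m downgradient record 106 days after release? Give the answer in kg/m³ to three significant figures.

For an instantaneous plane source, C(x,t) = M/(n_e·A·√(4πDt)) · exp(−(x−vt)²/(4Dt)), with n_e·A the pore (flow) area.
Plume center vt = 0.233 × 106 = 24.698 m, so the well at 28.0 m is 3.302 m downgradient of the peak.
√(4πDt) = 5.896 m, giving peak height M/(n_e·A·√(4πDt)) = 1.40/(0.41 × 5.54 × 5.896) = 0.1045 kg/m³.
(x−vt)²/(4Dt) = (3.302)²/(4 × 0.0261 × 106) = 0.9853; exp(−0.9853) = 0.3733.
C = 0.1045 × 0.3733 = 0.0390 kg/m³.

0.0390 kg/m³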